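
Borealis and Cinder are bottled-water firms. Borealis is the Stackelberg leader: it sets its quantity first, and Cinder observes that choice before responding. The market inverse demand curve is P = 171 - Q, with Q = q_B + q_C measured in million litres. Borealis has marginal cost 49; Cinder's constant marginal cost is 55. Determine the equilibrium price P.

The follower Cinder best-responds to any q_B: π_C = (171 - Q)q_C - 55q_C.
∂π_C/∂q_C = 116 - q_B - 2q_C = 0 gives the reaction function q_C = (116 - q_B)/2.
Borealis substitutes q_C(q_B) into its own profit: π_B = q_B(171 - q_B - (116 - q_B)/2) - 49q_B = (113 - (1/2)q_B)q_B - 49q_B.
Leader FOC: 64 - q_B = 0, so q_B = 64.
Then q_C = (116 - 64)/2 = 26.
Total output Q = 90, so price P = 171 - 90 = 81.

81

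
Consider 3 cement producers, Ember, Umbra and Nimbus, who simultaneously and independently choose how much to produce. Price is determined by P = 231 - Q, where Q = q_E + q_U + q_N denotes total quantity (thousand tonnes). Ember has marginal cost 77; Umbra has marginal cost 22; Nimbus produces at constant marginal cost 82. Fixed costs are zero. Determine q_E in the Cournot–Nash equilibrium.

26

Ember's profit: π_E = (231 - Q)q_E - (77q_E). Setting ∂π_E/∂q_E = 0: 154 - 2q_E - (q_U + q_N) = 0.
Umbra's profit: π_U = (231 - Q)q_U - (22q_U). Setting ∂π_U/∂q_U = 0: 209 - 2q_U - (q_E + q_N) = 0.
Nimbus's profit: π_N = (231 - Q)q_N - (82q_N). Setting ∂π_N/∂q_N = 0: 149 - 2q_N - (q_E + q_U) = 0.
Adding the 3 conditions: 512 − 2Q − 2Q = 0, i.e. Q = 128.
Back-substituting: q_E = (154 − 128) = 26, q_U = (209 − 128) = 81, q_N = (149 − 128) = 21.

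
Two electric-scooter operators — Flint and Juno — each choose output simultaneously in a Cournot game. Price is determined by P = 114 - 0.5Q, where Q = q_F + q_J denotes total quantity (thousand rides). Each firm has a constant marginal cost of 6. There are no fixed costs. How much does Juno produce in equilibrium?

72

A representative firm's profit is π_i = q_i(114 - 0.5Q) - 6q_i.
First-order condition (treating rivals' output as given): 108 - q_i - (1/2)q_j = 0.
With identical firms every q_j equals q_i, so q_j = q_i and 108 = (3/2)q_i, giving q_i = 72.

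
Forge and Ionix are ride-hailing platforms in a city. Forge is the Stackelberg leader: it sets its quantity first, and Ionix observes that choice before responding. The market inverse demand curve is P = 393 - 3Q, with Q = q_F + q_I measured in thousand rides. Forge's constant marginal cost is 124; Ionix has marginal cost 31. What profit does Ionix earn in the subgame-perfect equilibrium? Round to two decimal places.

The follower Ionix best-responds to any q_F: π_I = (393 - 3Q)q_I - 31q_I.
∂π_I/∂q_I = 362 - 3q_F - 6q_I = 0 gives the reaction function q_I = (362 - 3q_F)/6.
Forge substitutes q_I(q_F) into its own profit: π_F = q_F(393 - 3q_F - (362 - 3q_F)/2) - 124q_F = (212 - (3/2)q_F)q_F - 124q_F.
Maximising: ∂π_F/∂q_F = 88 - 3q_F = 0, giving q_F = 88/3.
Then q_I = (362 - 3·(88/3))/6 = 137/3.
Price P = 393 - 3·75 = 168.
Ionix's profit: (168 - 31)·(137/3) = 6256.3333.

6256.33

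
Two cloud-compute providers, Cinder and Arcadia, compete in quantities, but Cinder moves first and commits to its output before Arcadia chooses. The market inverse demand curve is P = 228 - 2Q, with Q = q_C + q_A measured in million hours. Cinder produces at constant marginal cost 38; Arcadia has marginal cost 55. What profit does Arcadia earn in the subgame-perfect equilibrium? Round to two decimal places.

Solve by backward induction. Given q_C, the follower Arcadia maximises π_A = (228 - 2q_C - 2q_A)q_A - 55q_A.
Follower FOC: 173 - 2q_C - 4q_A = 0, so q_A(q_C) = (173 - 2q_C)/4.
Cinder substitutes q_A(q_C) into its own profit: π_C = q_C(228 - 2q_C - (173 - 2q_C)/2) - 38q_C = (283/2 - q_C)q_C - 38q_C.
The leader's first-order condition 207/2 - 2q_C = 0 yields q_C = 207/4.
Then q_A = (173 - 2·(207/4))/4 = 139/8.
Price P = 228 - 2·(553/8) = 359/4.
Arcadia's profit: (359/4 - 55)·(139/8) = 603.7813.

603.78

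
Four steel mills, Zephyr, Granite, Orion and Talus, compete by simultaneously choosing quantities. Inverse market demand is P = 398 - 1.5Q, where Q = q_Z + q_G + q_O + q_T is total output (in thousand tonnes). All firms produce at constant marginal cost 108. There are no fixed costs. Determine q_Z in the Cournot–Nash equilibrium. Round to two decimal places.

Each firm earns π_i = (398 - 1.5Q)q_i - 108q_i.
First-order condition (treating rivals' output as given): 290 - 3q_i - (3/2)·Σ_{j≠i} q_j = 0.
By symmetry each firm produces the same amount; substituting Σ_{j≠i} q_j = 3q_i yields q_i = 290/(15/2) = 116/3.

38.67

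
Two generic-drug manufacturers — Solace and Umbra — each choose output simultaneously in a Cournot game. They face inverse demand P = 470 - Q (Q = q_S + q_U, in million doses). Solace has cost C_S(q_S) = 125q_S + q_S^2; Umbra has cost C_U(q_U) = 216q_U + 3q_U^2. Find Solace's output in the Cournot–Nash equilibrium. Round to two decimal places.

Solace's profit: π_S = (470 - Q)q_S - (125q_S + q_S²). Setting ∂π_S/∂q_S = 0: 345 - 4q_S - (q_U) = 0.
Umbra's profit: π_U = (470 - Q)q_U - (216q_U + 3q_U²). Setting ∂π_U/∂q_U = 0: 254 - 8q_U - (q_S) = 0.
So q_S = (345 - q_U)/4 and q_U = (254 - q_S)/8.
Solving the pair: q_S = 80.8387, q_U = 671/31.

80.84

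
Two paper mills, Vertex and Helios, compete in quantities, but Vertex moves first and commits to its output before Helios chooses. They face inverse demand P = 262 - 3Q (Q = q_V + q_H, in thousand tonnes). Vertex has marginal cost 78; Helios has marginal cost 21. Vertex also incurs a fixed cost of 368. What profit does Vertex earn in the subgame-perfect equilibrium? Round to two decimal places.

The follower Helios best-responds to any q_V: π_H = (262 - 3Q)q_H - 21q_H.
Setting the follower's marginal profit to zero, 241 - 3q_V - 6q_H = 0, i.e. q_H = (241 - 3q_V)/6.
Vertex substitutes q_H(q_V) into its own profit: π_V = q_V(262 - 3q_V - (241 - 3q_V)/2) - 78q_V = (283/2 - (3/2)q_V)q_V - 78q_V.
Leader FOC: 127/2 - 3q_V = 0, so q_V = 127/6.
Then q_H = (241 - 3·(127/6))/6 = 355/12.
Price P = 262 - 3·(203/4) = 439/4.
Vertex's profit: (439/4 - 78)·(127/6) - 368 = 304.0417.

304.04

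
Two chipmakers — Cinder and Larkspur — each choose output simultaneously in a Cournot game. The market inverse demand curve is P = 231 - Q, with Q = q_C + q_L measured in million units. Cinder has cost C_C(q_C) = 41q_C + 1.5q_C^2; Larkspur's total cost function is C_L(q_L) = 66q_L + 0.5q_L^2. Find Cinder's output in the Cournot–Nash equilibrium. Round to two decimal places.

28.93

Cinder's profit: π_C = (231 - Q)q_C - (41q_C + (3/2)q_C²). Setting ∂π_C/∂q_C = 0: 190 - 5q_C - (q_L) = 0.
Larkspur's profit: π_L = (231 - Q)q_L - (66q_L + (1/2)q_L²). Setting ∂π_L/∂q_L = 0: 165 - 3q_L - (q_C) = 0.
Rearranging gives the reaction functions q_C = (190 - q_L)/5 and q_L = (165 - q_C)/3.
Solving the pair: q_C = 405/14, q_L = 635/14.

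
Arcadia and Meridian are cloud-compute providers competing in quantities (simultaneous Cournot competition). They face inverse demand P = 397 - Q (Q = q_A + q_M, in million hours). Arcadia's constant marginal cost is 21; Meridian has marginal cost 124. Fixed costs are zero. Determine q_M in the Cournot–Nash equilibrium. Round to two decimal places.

56.67

Arcadia's profit: π_A = (397 - Q)q_A - (21q_A). Setting ∂π_A/∂q_A = 0: 376 - 2q_A - (q_M) = 0.
Meridian's first-order condition: 273 - 2q_M - (q_A) = 0.
So q_A = (376 - q_M)/2 and q_M = (273 - q_A)/2.
Solving the pair: q_A = 479/3, q_M = 170/3.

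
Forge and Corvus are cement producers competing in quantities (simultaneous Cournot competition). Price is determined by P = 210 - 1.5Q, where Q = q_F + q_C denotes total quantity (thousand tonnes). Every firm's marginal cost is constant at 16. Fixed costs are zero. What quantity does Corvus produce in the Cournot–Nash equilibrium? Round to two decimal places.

A representative firm's profit is π_i = q_i(210 - 1.5Q) - 16q_i.
First-order condition (treating rivals' output as given): 194 - 3q_i - (3/2)q_j = 0.
By symmetry each firm produces the same amount; substituting q_j = q_i yields q_i = 194/(9/2) = 388/9.

43.11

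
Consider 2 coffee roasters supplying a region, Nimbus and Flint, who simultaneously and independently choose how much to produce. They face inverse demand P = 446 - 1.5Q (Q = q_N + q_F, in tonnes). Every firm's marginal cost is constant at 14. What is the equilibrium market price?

158

A representative firm's profit is π_i = q_i(446 - 1.5Q) - 14q_i.
Setting ∂π_i/∂q_i = 0 with rivals' quantities fixed: 432 - 3q_i - (3/2)q_j = 0.
With identical firms every q_j equals q_i, so q_j = q_i and 432 = (9/2)q_i, giving q_i = 96.
Total output Q = 192, so price P = 446 - (3/2)·192 = 158.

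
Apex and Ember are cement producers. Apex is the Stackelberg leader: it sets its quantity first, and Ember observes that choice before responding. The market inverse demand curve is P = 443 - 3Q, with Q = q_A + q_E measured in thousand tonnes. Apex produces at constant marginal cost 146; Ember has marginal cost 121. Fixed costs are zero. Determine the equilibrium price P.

214

Solve by backward induction. Given q_A, the follower Ember maximises π_E = (443 - 3q_A - 3q_E)q_E - 121q_E.
Setting the follower's marginal profit to zero, 322 - 3q_A - 6q_E = 0, i.e. q_E = (322 - 3q_A)/6.
The leader anticipates this reaction. Substituting into P = 443 - 3Q gives P = 282 - (3/2)q_A, so π_A = (282 - (3/2)q_A)q_A - 146q_A.
The leader's first-order condition 136 - 3q_A = 0 yields q_A = 136/3.
Then q_E = (322 - 3·(136/3))/6 = 31.
Total output Q = 229/3, so price P = 443 - 3·(229/3) = 214.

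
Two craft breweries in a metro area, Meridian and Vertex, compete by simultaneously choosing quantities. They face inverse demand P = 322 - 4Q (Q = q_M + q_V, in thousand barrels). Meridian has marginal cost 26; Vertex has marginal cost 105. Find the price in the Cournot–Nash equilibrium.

Meridian's profit: π_M = (322 - 4Q)q_M - (26q_M). Setting ∂π_M/∂q_M = 0: 296 - 8q_M - 4(q_V) = 0.
Vertex's first-order condition: 217 - 8q_V - 4(q_M) = 0.
Rearranging gives the reaction functions q_M = (296 - 4q_V)/8 and q_V = (217 - 4q_M)/8.
Solving the pair: q_M = 125/4, q_V = 23/2.
Total output Q = 171/4, so price P = 322 - 4·(171/4) = 151.

151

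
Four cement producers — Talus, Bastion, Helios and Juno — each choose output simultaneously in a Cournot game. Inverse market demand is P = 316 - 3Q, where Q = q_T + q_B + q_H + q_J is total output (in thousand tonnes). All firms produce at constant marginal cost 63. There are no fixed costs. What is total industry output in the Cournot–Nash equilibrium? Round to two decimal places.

Each firm earns π_i = (316 - 3Q)q_i - 63q_i.
First-order condition (treating rivals' output as given): 253 - 6q_i - 3·Σ_{j≠i} q_j = 0.
With identical firms every q_j equals q_i, so Σ_{j≠i} q_j = 3q_i and 253 = 15q_i, giving q_i = 253/15.
Total output Q = 253/15 + 253/15 + 253/15 + 253/15 = 1012/15.

67.47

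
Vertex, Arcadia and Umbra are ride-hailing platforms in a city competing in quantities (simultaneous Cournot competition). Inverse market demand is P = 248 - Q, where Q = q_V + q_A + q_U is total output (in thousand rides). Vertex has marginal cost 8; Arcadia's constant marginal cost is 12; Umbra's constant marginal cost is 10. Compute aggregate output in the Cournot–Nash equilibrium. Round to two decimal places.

178.50

Vertex's profit: π_V = (248 - Q)q_V - (8q_V). Setting ∂π_V/∂q_V = 0: 240 - 2q_V - (q_A + q_U) = 0.
Arcadia's profit: π_A = (248 - Q)q_A - (12q_A). Setting ∂π_A/∂q_A = 0: 236 - 2q_A - (q_V + q_U) = 0.
Umbra's first-order condition: 238 - 2q_U - (q_V + q_A) = 0.
Summing all 3 equations gives 714 − 4Q = 0, hence Q = 357/2.
Back-substituting: q_V = (240 − 357/2) = 123/2, q_A = (236 − 357/2) = 115/2, q_U = (238 − 357/2) = 119/2.
Total output Q = 123/2 + 115/2 + 119/2 = 357/2.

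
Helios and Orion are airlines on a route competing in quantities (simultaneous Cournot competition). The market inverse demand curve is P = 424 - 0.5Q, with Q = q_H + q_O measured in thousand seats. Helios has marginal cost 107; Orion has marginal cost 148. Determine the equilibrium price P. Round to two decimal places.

Helios's profit: π_H = (424 - 0.5Q)q_H - (107q_H). Setting ∂π_H/∂q_H = 0: 317 - q_H - (1/2)(q_O) = 0.
Orion's first-order condition: 276 - q_O - (1/2)(q_H) = 0.
Rearranging gives the reaction functions q_H = (317 - (1/2)q_O) and q_O = (276 - (1/2)q_H).
Solving the pair: q_H = 716/3, q_O = 470/3.
Total output Q = 1186/3, so price P = 424 - (1/2)·(1186/3) = 679/3.

226.33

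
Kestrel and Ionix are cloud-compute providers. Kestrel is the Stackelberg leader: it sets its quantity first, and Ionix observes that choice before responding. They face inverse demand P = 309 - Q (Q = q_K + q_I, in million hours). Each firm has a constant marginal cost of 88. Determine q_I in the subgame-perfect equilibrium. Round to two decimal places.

55.25

The follower Ionix best-responds to any q_K: π_I = (309 - Q)q_I - 88q_I.
∂π_I/∂q_I = 221 - q_K - 2q_I = 0 gives the reaction function q_I = (221 - q_K)/2.
Kestrel substitutes q_I(q_K) into its own profit: π_K = q_K(309 - q_K - (221 - q_K)/2) - 88q_K = (397/2 - (1/2)q_K)q_K - 88q_K.
The leader's first-order condition 221/2 - q_K = 0 yields q_K = 221/2.
Then q_I = (221 - 221/2)/2 = 221/4.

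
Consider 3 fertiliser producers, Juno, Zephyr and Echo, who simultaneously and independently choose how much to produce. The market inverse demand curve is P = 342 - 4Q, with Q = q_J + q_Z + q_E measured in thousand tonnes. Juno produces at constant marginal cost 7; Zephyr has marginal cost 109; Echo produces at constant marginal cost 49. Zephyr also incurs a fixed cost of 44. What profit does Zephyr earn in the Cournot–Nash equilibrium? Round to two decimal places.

34.77

Juno's profit: π_J = (342 - 4Q)q_J - (7q_J). Setting ∂π_J/∂q_J = 0: 335 - 8q_J - 4(q_Z + q_E) = 0.
Zephyr's first-order condition: 233 - 8q_Z - 4(q_J + q_E) = 0.
Echo's first-order condition: 293 - 8q_E - 4(q_J + q_Z) = 0.
Summing all 3 equations gives 861 − 16Q = 0, hence Q = 861/16.
Back-substituting: q_J = (335 − 861/4)/4 = 479/16, q_Z = (233 − 861/4)/4 = 71/16, q_E = (293 − 861/4)/4 = 311/16.
Price P = 342 - 4·(861/16) = 507/4.
Zephyr's profit: (507/4 - 109)·(71/16) - 44 = 34.7656.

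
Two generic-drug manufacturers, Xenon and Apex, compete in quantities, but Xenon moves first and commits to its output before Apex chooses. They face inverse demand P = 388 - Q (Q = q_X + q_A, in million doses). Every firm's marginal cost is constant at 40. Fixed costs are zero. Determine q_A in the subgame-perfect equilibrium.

Solve by backward induction. Given q_X, the follower Apex maximises π_A = (388 - q_X - q_A)q_A - 40q_A.
Setting the follower's marginal profit to zero, 348 - q_X - 2q_A = 0, i.e. q_A = (348 - q_X)/2.
Xenon substitutes q_A(q_X) into its own profit: π_X = q_X(388 - q_X - (348 - q_X)/2) - 40q_X = (214 - (1/2)q_X)q_X - 40q_X.
The leader's first-order condition 174 - q_X = 0 yields q_X = 174.
Then q_A = (348 - 174)/2 = 87.

87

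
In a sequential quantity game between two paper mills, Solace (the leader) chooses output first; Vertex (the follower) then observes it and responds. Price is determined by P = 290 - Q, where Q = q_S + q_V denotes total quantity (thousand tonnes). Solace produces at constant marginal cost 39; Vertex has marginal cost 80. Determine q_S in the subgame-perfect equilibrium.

The follower Vertex best-responds to any q_S: π_V = (290 - Q)q_V - 80q_V.
Setting the follower's marginal profit to zero, 210 - q_S - 2q_V = 0, i.e. q_V = (210 - q_S)/2.
Solace substitutes q_V(q_S) into its own profit: π_S = q_S(290 - q_S - (210 - q_S)/2) - 39q_S = (185 - (1/2)q_S)q_S - 39q_S.
The leader's first-order condition 146 - q_S = 0 yields q_S = 146.
Then q_V = (210 - 146)/2 = 32.

146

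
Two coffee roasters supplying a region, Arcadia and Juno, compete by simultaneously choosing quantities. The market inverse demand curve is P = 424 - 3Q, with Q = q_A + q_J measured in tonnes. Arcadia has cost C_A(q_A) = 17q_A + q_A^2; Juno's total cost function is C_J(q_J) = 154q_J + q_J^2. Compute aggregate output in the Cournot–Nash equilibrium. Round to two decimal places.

61.55

Arcadia's profit: π_A = (424 - 3Q)q_A - (17q_A + q_A²). Setting ∂π_A/∂q_A = 0: 407 - 8q_A - 3(q_J) = 0.
Juno's profit: π_J = (424 - 3Q)q_J - (154q_J + q_J²). Setting ∂π_J/∂q_J = 0: 270 - 8q_J - 3(q_A) = 0.
Best responses: q_A = (407 - 3q_J)/8, q_J = (270 - 3q_A)/8.
Substituting one into the other gives q_A = 44.4727 and q_J = 939/55.
Total output Q = 44.4727 + 939/55 = 677/11.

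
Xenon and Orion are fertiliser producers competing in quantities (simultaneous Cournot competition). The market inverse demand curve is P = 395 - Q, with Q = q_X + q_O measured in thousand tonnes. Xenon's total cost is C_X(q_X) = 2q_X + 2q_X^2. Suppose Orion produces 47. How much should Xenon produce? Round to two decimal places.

With the rival's output fixed at 47, Xenon's profit is π_X = (395 - 47 - q_X)q_X - (2q_X + 2q_X²) = (348 - q_X)q_X - (2q_X + 2q_X²).
∂π_X/∂q_X = 346 - 6q_X = 0, so q_X = 173/3.

57.67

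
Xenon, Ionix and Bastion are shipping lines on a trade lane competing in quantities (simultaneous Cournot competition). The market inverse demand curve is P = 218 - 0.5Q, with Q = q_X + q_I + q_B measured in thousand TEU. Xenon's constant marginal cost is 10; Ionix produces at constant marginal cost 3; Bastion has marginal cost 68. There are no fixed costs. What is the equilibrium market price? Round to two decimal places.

74.75

Xenon's profit: π_X = (218 - 0.5Q)q_X - (10q_X). Setting ∂π_X/∂q_X = 0: 208 - q_X - (1/2)(q_I + q_B) = 0.
Ionix's profit: π_I = (218 - 0.5Q)q_I - (3q_I). Setting ∂π_I/∂q_I = 0: 215 - q_I - (1/2)(q_X + q_B) = 0.
Bastion's first-order condition: 150 - q_B - (1/2)(q_X + q_I) = 0.
Summing all 3 equations gives 573 − 2Q = 0, hence Q = 573/2.
Back-substituting: q_X = (208 − 573/4)/(1/2) = 259/2, q_I = (215 − 573/4)/(1/2) = 287/2, q_B = (150 − 573/4)/(1/2) = 27/2.
Total output Q = 573/2, so price P = 218 - (1/2)·(573/2) = 299/4.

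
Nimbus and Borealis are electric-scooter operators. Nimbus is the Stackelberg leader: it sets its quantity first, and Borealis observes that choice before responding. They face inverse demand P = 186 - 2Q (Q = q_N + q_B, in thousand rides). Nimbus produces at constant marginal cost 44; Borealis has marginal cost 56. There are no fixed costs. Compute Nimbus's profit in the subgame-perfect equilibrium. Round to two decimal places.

1482.25

Solve by backward induction. Given q_N, the follower Borealis maximises π_B = (186 - 2q_N - 2q_B)q_B - 56q_B.
∂π_B/∂q_B = 130 - 2q_N - 4q_B = 0 gives the reaction function q_B = (130 - 2q_N)/4.
The leader anticipates this reaction. Substituting into P = 186 - 2Q gives P = 121 - q_N, so π_N = (121 - q_N)q_N - 44q_N.
The leader's first-order condition 77 - 2q_N = 0 yields q_N = 77/2.
Then q_B = (130 - 2·(77/2))/4 = 53/4.
Price P = 186 - 2·(207/4) = 165/2.
Nimbus's profit: (165/2 - 44)·(77/2) = 1482.2500.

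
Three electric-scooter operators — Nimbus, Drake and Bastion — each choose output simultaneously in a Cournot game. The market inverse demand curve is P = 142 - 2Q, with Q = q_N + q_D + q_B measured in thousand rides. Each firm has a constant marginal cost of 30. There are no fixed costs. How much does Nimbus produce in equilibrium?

Each firm earns π_i = (142 - 2Q)q_i - 30q_i.
First-order condition (treating rivals' output as given): 112 - 4q_i - 2·Σ_{j≠i} q_j = 0.
With identical firms every q_j equals q_i, so Σ_{j≠i} q_j = 2q_i and 112 = 8q_i, giving q_i = 14.

14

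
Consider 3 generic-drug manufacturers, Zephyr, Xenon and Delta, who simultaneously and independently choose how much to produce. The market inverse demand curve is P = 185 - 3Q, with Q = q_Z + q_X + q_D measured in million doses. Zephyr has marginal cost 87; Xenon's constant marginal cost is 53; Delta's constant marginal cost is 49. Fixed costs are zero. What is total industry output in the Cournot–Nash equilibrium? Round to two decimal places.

30.50

Zephyr's profit: π_Z = (185 - 3Q)q_Z - (87q_Z). Setting ∂π_Z/∂q_Z = 0: 98 - 6q_Z - 3(q_X + q_D) = 0.
Xenon's profit: π_X = (185 - 3Q)q_X - (53q_X). Setting ∂π_X/∂q_X = 0: 132 - 6q_X - 3(q_Z + q_D) = 0.
Delta's profit: π_D = (185 - 3Q)q_D - (49q_D). Setting ∂π_D/∂q_D = 0: 136 - 6q_D - 3(q_Z + q_X) = 0.
Adding the 3 first-order conditions: 366 − 12Q = 0, so Q = 61/2.
Back-substituting: q_Z = (98 − 183/2)/3 = 13/6, q_X = (132 − 183/2)/3 = 27/2, q_D = (136 − 183/2)/3 = 89/6.
Total output Q = 13/6 + 27/2 + 89/6 = 61/2.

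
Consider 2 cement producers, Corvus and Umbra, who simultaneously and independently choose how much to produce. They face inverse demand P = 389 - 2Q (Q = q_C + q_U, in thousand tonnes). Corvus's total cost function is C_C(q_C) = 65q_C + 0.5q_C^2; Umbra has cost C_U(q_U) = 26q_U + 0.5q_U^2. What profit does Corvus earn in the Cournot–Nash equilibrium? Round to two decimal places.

4530.82

Corvus's profit: π_C = (389 - 2Q)q_C - (65q_C + (1/2)q_C²). Setting ∂π_C/∂q_C = 0: 324 - 5q_C - 2(q_U) = 0.
Umbra's first-order condition: 363 - 5q_U - 2(q_C) = 0.
Best responses: q_C = (324 - 2q_U)/5, q_U = (363 - 2q_C)/5.
Solving the pair: q_C = 298/7, q_U = 389/7.
Price P = 389 - 2·(687/7) = 1349/7.
Corvus's profit: (1349/7)·(298/7) - 65·(298/7) - (1/2)(298/7)² = 4530.8163.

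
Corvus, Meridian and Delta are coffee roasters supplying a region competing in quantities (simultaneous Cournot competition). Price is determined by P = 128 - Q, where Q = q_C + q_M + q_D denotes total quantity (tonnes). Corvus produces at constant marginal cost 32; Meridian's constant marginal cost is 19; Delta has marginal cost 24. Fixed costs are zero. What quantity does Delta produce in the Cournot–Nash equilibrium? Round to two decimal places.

Corvus's profit: π_C = (128 - Q)q_C - (32q_C). Setting ∂π_C/∂q_C = 0: 96 - 2q_C - (q_M + q_D) = 0.
Meridian's first-order condition: 109 - 2q_M - (q_C + q_D) = 0.
Delta's first-order condition: 104 - 2q_D - (q_C + q_M) = 0.
Adding the 3 first-order conditions: 309 − 4Q = 0, so Q = 309/4.
Back-substituting: q_C = (96 − 309/4) = 75/4, q_M = (109 − 309/4) = 127/4, q_D = (104 − 309/4) = 107/4.

26.75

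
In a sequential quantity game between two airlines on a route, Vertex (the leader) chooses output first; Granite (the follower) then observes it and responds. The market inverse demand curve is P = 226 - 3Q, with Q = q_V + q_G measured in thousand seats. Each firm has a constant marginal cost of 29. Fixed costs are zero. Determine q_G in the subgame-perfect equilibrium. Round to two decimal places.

The follower Granite best-responds to any q_V: π_G = (226 - 3Q)q_G - 29q_G.
Setting the follower's marginal profit to zero, 197 - 3q_V - 6q_G = 0, i.e. q_G = (197 - 3q_V)/6.
Vertex substitutes q_G(q_V) into its own profit: π_V = q_V(226 - 3q_V - (197 - 3q_V)/2) - 29q_V = (255/2 - (3/2)q_V)q_V - 29q_V.
Maximising: ∂π_V/∂q_V = 197/2 - 3q_V = 0, giving q_V = 197/6.
Then q_G = (197 - 3·(197/6))/6 = 197/12.

16.42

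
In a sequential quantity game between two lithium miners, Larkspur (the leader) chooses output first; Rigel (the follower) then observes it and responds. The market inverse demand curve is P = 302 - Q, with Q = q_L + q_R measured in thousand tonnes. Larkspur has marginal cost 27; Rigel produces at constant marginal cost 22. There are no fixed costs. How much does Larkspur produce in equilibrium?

Solve by backward induction. Given q_L, the follower Rigel maximises π_R = (302 - q_L - q_R)q_R - 22q_R.
Setting the follower's marginal profit to zero, 280 - q_L - 2q_R = 0, i.e. q_R = (280 - q_L)/2.
Larkspur substitutes q_R(q_L) into its own profit: π_L = q_L(302 - q_L - (280 - q_L)/2) - 27q_L = (162 - (1/2)q_L)q_L - 27q_L.
The leader's first-order condition 135 - q_L = 0 yields q_L = 135.
Then q_R = (280 - 135)/2 = 145/2.

135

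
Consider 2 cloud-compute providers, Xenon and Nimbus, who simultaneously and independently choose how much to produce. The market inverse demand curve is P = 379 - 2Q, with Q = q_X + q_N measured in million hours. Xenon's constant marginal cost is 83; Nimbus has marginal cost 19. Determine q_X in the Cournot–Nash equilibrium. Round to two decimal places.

Xenon's profit: π_X = (379 - 2Q)q_X - (83q_X). Setting ∂π_X/∂q_X = 0: 296 - 4q_X - 2(q_N) = 0.
Nimbus's profit: π_N = (379 - 2Q)q_N - (19q_N). Setting ∂π_N/∂q_N = 0: 360 - 4q_N - 2(q_X) = 0.
Best responses: q_X = (296 - 2q_N)/4, q_N = (360 - 2q_X)/4.
Substituting one into the other gives q_X = 116/3 and q_N = 212/3.

38.67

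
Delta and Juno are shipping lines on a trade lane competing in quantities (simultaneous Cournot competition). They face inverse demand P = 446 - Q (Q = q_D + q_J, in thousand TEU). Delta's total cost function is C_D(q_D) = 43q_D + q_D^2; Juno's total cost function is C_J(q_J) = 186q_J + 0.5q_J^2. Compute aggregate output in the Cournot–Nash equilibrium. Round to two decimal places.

144.18

Delta's profit: π_D = (446 - Q)q_D - (43q_D + q_D²). Setting ∂π_D/∂q_D = 0: 403 - 4q_D - (q_J) = 0.
Juno's profit: π_J = (446 - Q)q_J - (186q_J + (1/2)q_J²). Setting ∂π_J/∂q_J = 0: 260 - 3q_J - (q_D) = 0.
So q_D = (403 - q_J)/4 and q_J = (260 - q_D)/3.
Substituting one into the other gives q_D = 949/11 and q_J = 637/11.
Total output Q = 949/11 + 637/11 = 1586/11.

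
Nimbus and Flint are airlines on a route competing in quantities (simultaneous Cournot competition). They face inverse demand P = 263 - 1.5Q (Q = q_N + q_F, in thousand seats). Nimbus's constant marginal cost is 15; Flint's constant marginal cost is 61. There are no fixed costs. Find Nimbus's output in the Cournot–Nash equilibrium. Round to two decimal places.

65.33

Nimbus's profit: π_N = (263 - 1.5Q)q_N - (15q_N). Setting ∂π_N/∂q_N = 0: 248 - 3q_N - (3/2)(q_F) = 0.
Flint's first-order condition: 202 - 3q_F - (3/2)(q_N) = 0.
Rearranging gives the reaction functions q_N = (248 - (3/2)q_F)/3 and q_F = (202 - (3/2)q_N)/3.
Substituting one into the other gives q_N = 196/3 and q_F = 104/3.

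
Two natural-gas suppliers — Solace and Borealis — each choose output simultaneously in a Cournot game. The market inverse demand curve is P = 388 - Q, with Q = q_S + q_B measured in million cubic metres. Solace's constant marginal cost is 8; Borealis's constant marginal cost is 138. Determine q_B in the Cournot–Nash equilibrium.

Solace's profit: π_S = (388 - Q)q_S - (8q_S). Setting ∂π_S/∂q_S = 0: 380 - 2q_S - (q_B) = 0.
Borealis's first-order condition: 250 - 2q_B - (q_S) = 0.
Rearranging gives the reaction functions q_S = (380 - q_B)/2 and q_B = (250 - q_S)/2.
Solving the pair: q_S = 170, q_B = 40.

40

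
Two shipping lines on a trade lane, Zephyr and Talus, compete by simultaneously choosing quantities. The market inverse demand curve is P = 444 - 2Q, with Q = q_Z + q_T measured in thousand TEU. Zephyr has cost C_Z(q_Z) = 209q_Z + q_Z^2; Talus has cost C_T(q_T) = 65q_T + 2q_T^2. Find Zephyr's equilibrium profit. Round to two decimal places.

1950.75

Zephyr's profit: π_Z = (444 - 2Q)q_Z - (209q_Z + q_Z²). Setting ∂π_Z/∂q_Z = 0: 235 - 6q_Z - 2(q_T) = 0.
Talus's profit: π_T = (444 - 2Q)q_T - (65q_T + 2q_T²). Setting ∂π_T/∂q_T = 0: 379 - 8q_T - 2(q_Z) = 0.
So q_Z = (235 - 2q_T)/6 and q_T = (379 - 2q_Z)/8.
Substituting one into the other gives q_Z = 51/2 and q_T = 41.
Price P = 444 - 2·(133/2) = 311.
Zephyr's profit: 311·(51/2) - 209·(51/2) - (51/2)² = 1950.7500.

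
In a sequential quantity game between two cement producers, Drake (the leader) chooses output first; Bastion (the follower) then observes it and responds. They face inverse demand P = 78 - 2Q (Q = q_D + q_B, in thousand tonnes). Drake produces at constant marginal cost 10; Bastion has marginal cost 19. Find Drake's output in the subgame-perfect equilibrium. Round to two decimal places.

19.25

The follower Bastion best-responds to any q_D: π_B = (78 - 2Q)q_B - 19q_B.
Follower FOC: 59 - 2q_D - 4q_B = 0, so q_B(q_D) = (59 - 2q_D)/4.
Drake substitutes q_B(q_D) into its own profit: π_D = q_D(78 - 2q_D - (59 - 2q_D)/2) - 10q_D = (97/2 - q_D)q_D - 10q_D.
The leader's first-order condition 77/2 - 2q_D = 0 yields q_D = 77/4.
Then q_B = (59 - 2·(77/4))/4 = 41/8.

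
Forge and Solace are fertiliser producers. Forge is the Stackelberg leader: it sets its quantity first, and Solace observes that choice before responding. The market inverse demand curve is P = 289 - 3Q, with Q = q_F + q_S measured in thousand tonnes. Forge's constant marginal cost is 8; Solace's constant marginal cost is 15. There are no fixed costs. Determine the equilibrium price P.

80

Solve by backward induction. Given q_F, the follower Solace maximises π_S = (289 - 3q_F - 3q_S)q_S - 15q_S.
Setting the follower's marginal profit to zero, 274 - 3q_F - 6q_S = 0, i.e. q_S = (274 - 3q_F)/6.
The leader anticipates this reaction. Substituting into P = 289 - 3Q gives P = 152 - (3/2)q_F, so π_F = (152 - (3/2)q_F)q_F - 8q_F.
Leader FOC: 144 - 3q_F = 0, so q_F = 48.
Then q_S = (274 - 3·48)/6 = 65/3.
Total output Q = 209/3, so price P = 289 - 3·(209/3) = 80.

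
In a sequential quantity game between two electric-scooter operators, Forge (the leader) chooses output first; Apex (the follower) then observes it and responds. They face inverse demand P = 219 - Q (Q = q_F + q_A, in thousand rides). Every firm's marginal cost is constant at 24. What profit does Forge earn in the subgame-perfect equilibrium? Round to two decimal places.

4753.13

The follower Apex best-responds to any q_F: π_A = (219 - Q)q_A - 24q_A.
Follower FOC: 195 - q_F - 2q_A = 0, so q_A(q_F) = (195 - q_F)/2.
Forge substitutes q_A(q_F) into its own profit: π_F = q_F(219 - q_F - (195 - q_F)/2) - 24q_F = (243/2 - (1/2)q_F)q_F - 24q_F.
Maximising: ∂π_F/∂q_F = 195/2 - q_F = 0, giving q_F = 195/2.
Then q_A = (195 - 195/2)/2 = 195/4.
Price P = 219 - 585/4 = 291/4.
Forge's profit: (291/4 - 24)·(195/2) = 4753.1250.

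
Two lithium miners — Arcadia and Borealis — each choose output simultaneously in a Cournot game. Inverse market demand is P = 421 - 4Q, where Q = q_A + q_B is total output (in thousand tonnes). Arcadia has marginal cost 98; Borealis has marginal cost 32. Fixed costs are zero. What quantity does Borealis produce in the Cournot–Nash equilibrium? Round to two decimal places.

Arcadia's profit: π_A = (421 - 4Q)q_A - (98q_A). Setting ∂π_A/∂q_A = 0: 323 - 8q_A - 4(q_B) = 0.
Borealis's profit: π_B = (421 - 4Q)q_B - (32q_B). Setting ∂π_B/∂q_B = 0: 389 - 8q_B - 4(q_A) = 0.
So q_A = (323 - 4q_B)/8 and q_B = (389 - 4q_A)/8.
Substituting one into the other gives q_A = 257/12 and q_B = 455/12.

37.92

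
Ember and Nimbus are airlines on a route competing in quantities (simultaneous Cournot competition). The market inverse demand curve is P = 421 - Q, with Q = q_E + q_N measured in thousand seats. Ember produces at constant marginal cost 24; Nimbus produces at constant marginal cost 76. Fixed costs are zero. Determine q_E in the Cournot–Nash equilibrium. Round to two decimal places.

149.67

Ember's profit: π_E = (421 - Q)q_E - (24q_E). Setting ∂π_E/∂q_E = 0: 397 - 2q_E - (q_N) = 0.
Nimbus's first-order condition: 345 - 2q_N - (q_E) = 0.
So q_E = (397 - q_N)/2 and q_N = (345 - q_E)/2.
Substituting one into the other gives q_E = 449/3 and q_N = 293/3.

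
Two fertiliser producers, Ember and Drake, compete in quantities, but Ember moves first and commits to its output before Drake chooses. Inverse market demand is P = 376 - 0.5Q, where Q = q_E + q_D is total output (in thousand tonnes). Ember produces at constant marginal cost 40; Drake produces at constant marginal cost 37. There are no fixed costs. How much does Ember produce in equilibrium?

333

Solve by backward induction. Given q_E, the follower Drake maximises π_D = (376 - (1/2)q_E - (1/2)q_D)q_D - 37q_D.
Setting the follower's marginal profit to zero, 339 - (1/2)q_E - q_D = 0, i.e. q_D = (339 - (1/2)q_E).
The leader anticipates this reaction. Substituting into P = 376 - 0.5Q gives P = 413/2 - (1/4)q_E, so π_E = (413/2 - (1/4)q_E)q_E - 40q_E.
Leader FOC: 333/2 - (1/2)q_E = 0, so q_E = 333.
Then q_D = (339 - (1/2)·333) = 345/2.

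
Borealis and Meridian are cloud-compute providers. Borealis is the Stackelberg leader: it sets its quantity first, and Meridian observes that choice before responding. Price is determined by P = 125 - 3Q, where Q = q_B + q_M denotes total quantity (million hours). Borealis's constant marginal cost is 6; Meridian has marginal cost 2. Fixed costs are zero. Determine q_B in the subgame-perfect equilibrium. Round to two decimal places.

19.17

The follower Meridian best-responds to any q_B: π_M = (125 - 3Q)q_M - 2q_M.
∂π_M/∂q_M = 123 - 3q_B - 6q_M = 0 gives the reaction function q_M = (123 - 3q_B)/6.
The leader anticipates this reaction. Substituting into P = 125 - 3Q gives P = 127/2 - (3/2)q_B, so π_B = (127/2 - (3/2)q_B)q_B - 6q_B.
Leader FOC: 115/2 - 3q_B = 0, so q_B = 115/6.
Then q_M = (123 - 3·(115/6))/6 = 131/12.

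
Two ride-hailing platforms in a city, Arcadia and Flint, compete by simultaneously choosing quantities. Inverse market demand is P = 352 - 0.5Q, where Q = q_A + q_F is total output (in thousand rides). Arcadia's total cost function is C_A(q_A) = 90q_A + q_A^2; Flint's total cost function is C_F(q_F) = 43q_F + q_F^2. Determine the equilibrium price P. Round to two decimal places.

Arcadia's profit: π_A = (352 - 0.5Q)q_A - (90q_A + q_A²). Setting ∂π_A/∂q_A = 0: 262 - 3q_A - (1/2)(q_F) = 0.
Flint's profit: π_F = (352 - 0.5Q)q_F - (43q_F + q_F²). Setting ∂π_F/∂q_F = 0: 309 - 3q_F - (1/2)(q_A) = 0.
Rearranging gives the reaction functions q_A = (262 - (1/2)q_F)/3 and q_F = (309 - (1/2)q_A)/3.
Substituting one into the other gives q_A = 72.1714 and q_F = 90.9714.
Total output Q = 1142/7, so price P = 352 - (1/2)·(1142/7) = 1893/7.

270.43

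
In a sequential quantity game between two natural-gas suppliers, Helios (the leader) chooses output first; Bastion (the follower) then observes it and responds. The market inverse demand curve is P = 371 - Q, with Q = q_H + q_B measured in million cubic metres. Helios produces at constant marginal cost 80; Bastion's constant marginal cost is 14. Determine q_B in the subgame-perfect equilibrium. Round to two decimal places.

122.25

Solve by backward induction. Given q_H, the follower Bastion maximises π_B = (371 - q_H - q_B)q_B - 14q_B.
Follower FOC: 357 - q_H - 2q_B = 0, so q_B(q_H) = (357 - q_H)/2.
The leader anticipates this reaction. Substituting into P = 371 - Q gives P = 385/2 - (1/2)q_H, so π_H = (385/2 - (1/2)q_H)q_H - 80q_H.
The leader's first-order condition 225/2 - q_H = 0 yields q_H = 225/2.
Then q_B = (357 - 225/2)/2 = 489/4.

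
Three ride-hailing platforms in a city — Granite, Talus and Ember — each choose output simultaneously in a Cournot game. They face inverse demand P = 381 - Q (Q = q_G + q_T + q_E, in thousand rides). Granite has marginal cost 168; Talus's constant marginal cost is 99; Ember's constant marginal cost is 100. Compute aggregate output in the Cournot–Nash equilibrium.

194

Granite's profit: π_G = (381 - Q)q_G - (168q_G). Setting ∂π_G/∂q_G = 0: 213 - 2q_G - (q_T + q_E) = 0.
Talus's profit: π_T = (381 - Q)q_T - (99q_T). Setting ∂π_T/∂q_T = 0: 282 - 2q_T - (q_G + q_E) = 0.
Ember's first-order condition: 281 - 2q_E - (q_G + q_T) = 0.
Adding the 3 first-order conditions: 776 − 4Q = 0, so Q = 194.
Back-substituting: q_G = (213 − 194) = 19, q_T = (282 − 194) = 88, q_E = (281 − 194) = 87.
Total output Q = 19 + 88 + 87 = 194.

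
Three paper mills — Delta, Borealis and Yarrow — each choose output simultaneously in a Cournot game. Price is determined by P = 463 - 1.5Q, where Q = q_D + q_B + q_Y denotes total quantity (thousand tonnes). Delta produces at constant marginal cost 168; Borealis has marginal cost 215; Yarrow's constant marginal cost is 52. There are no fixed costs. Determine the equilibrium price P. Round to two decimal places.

224.50

Delta's profit: π_D = (463 - 1.5Q)q_D - (168q_D). Setting ∂π_D/∂q_D = 0: 295 - 3q_D - (3/2)(q_B + q_Y) = 0.
Borealis's profit: π_B = (463 - 1.5Q)q_B - (215q_B). Setting ∂π_B/∂q_B = 0: 248 - 3q_B - (3/2)(q_D + q_Y) = 0.
Yarrow's first-order condition: 411 - 3q_Y - (3/2)(q_D + q_B) = 0.
Adding the 3 conditions: 954 − 3Q − 3Q = 0, i.e. Q = 159.
Back-substituting: q_D = (295 − 477/2)/(3/2) = 113/3, q_B = (248 − 477/2)/(3/2) = 19/3, q_Y = (411 − 477/2)/(3/2) = 115.
Total output Q = 159, so price P = 463 - (3/2)·159 = 449/2.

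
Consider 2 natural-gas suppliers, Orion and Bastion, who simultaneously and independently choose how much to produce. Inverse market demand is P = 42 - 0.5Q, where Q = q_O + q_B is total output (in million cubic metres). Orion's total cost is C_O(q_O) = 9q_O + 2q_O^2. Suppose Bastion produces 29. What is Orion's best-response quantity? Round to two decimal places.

3.70

With the rival's output fixed at 29, Orion's profit is π_O = (42 - (1/2)·29 - (1/2)q_O)q_O - (9q_O + 2q_O²) = (55/2 - (1/2)q_O)q_O - (9q_O + 2q_O²).
∂π_O/∂q_O = 37/2 - 5q_O = 0, so q_O = 37/10.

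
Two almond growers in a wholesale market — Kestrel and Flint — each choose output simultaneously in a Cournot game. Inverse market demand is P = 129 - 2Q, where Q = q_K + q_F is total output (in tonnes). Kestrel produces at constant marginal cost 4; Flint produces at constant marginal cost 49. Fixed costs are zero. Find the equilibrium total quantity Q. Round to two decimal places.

Kestrel's profit: π_K = (129 - 2Q)q_K - (4q_K). Setting ∂π_K/∂q_K = 0: 125 - 4q_K - 2(q_F) = 0.
Flint's first-order condition: 80 - 4q_F - 2(q_K) = 0.
Best responses: q_K = (125 - 2q_F)/4, q_F = (80 - 2q_K)/4.
Solving the pair: q_K = 85/3, q_F = 35/6.
Total output Q = 85/3 + 35/6 = 205/6.

34.17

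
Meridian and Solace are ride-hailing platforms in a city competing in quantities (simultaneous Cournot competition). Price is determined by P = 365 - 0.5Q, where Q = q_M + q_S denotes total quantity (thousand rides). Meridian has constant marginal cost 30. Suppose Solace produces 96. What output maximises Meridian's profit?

287

With the rival's output fixed at 96, Meridian's profit is π_M = (365 - (1/2)·96 - (1/2)q_M)q_M - (30q_M) = (317 - (1/2)q_M)q_M - (30q_M).
∂π_M/∂q_M = 287 - q_M = 0, so q_M = 287.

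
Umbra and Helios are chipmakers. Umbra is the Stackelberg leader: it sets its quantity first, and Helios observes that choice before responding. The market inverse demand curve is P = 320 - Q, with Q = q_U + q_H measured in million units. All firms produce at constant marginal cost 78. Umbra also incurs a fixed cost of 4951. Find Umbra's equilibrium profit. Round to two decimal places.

The follower Helios best-responds to any q_U: π_H = (320 - Q)q_H - 78q_H.
∂π_H/∂q_H = 242 - q_U - 2q_H = 0 gives the reaction function q_H = (242 - q_U)/2.
Umbra substitutes q_H(q_U) into its own profit: π_U = q_U(320 - q_U - (242 - q_U)/2) - 78q_U = (199 - (1/2)q_U)q_U - 78q_U.
Leader FOC: 121 - q_U = 0, so q_U = 121.
Then q_H = (242 - 121)/2 = 121/2.
Price P = 320 - 363/2 = 277/2.
Umbra's profit: (277/2 - 78)·121 - 4951 = 2369.5000.

2369.50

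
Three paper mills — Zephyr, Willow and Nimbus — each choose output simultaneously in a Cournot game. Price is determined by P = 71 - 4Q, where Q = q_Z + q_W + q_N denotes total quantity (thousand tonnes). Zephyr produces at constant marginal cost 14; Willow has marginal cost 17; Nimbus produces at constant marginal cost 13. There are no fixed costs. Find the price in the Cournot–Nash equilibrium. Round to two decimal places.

Zephyr's profit: π_Z = (71 - 4Q)q_Z - (14q_Z). Setting ∂π_Z/∂q_Z = 0: 57 - 8q_Z - 4(q_W + q_N) = 0.
Willow's profit: π_W = (71 - 4Q)q_W - (17q_W). Setting ∂π_W/∂q_W = 0: 54 - 8q_W - 4(q_Z + q_N) = 0.
Nimbus's profit: π_N = (71 - 4Q)q_N - (13q_N). Setting ∂π_N/∂q_N = 0: 58 - 8q_N - 4(q_Z + q_W) = 0.
Summing all 3 equations gives 169 − 16Q = 0, hence Q = 169/16.
Back-substituting: q_Z = (57 − 169/4)/4 = 59/16, q_W = (54 − 169/4)/4 = 47/16, q_N = (58 − 169/4)/4 = 63/16.
Total output Q = 169/16, so price P = 71 - 4·(169/16) = 115/4.

28.75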